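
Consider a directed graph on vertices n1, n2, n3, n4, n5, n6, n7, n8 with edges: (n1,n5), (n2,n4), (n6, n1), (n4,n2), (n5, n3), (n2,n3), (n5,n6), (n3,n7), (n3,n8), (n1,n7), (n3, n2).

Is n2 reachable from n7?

n7 has no outgoing edges, so nothing is reachable from it.

No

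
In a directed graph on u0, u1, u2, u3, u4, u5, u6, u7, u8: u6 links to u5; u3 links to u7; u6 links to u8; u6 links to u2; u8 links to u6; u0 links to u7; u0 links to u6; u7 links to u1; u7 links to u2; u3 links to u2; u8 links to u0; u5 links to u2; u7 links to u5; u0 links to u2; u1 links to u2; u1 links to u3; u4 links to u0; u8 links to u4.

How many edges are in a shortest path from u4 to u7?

2

Distance 0: u4.
Distance 1: u0.
Distance 2: u2, u6, u7 — contains u7.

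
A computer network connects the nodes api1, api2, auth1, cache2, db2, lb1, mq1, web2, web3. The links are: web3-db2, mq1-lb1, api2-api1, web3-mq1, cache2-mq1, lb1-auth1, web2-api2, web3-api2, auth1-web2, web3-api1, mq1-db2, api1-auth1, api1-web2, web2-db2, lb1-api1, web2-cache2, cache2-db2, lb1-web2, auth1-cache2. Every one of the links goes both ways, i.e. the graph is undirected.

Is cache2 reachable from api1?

Yes

Explore from api1.
Distance 1: reach api2, auth1, lb1, web2, web3.
Distance 2: reach cache2, db2, mq1.
Found cache2.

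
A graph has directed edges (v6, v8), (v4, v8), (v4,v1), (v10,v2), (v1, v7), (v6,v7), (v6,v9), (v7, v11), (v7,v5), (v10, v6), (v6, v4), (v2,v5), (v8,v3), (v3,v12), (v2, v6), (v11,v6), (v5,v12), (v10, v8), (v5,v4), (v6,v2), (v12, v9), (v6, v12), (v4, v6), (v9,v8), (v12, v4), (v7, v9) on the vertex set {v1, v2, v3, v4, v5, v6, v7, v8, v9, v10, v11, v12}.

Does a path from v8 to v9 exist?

Explore from v8.
Distance 1: reach v3.
Distance 2: reach v12.
Distance 3: reach v4, v9.
Found v9.

Yes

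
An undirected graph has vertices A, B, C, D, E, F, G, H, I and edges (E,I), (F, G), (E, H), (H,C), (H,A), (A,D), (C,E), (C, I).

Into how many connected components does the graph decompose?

3

From A: component {A, C, D, E, H, I}.
From B: component {B}.
From F: component {F, G}.
That's 3 components.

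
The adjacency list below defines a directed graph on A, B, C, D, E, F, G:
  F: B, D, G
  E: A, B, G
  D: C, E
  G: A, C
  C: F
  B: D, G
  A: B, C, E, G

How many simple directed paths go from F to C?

F→B→D→C
F→B→D→E→A→C
F→B→D→E→A→G→C
F→B→D→E→G→A→C
F→B→D→E→G→C
F→B→G→A→C
F→B→G→C
F→D→C
... and 11 more.

19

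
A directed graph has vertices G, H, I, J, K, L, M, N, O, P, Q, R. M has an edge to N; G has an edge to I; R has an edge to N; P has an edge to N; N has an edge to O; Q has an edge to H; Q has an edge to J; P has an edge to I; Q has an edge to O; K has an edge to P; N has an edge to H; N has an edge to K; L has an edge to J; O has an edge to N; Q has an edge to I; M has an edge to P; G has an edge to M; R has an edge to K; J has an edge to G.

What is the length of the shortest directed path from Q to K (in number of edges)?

Distance 0: Q.
Distance 1: H, I, J, O.
Distance 2: G, N.
Distance 3: K, M — contains K.

3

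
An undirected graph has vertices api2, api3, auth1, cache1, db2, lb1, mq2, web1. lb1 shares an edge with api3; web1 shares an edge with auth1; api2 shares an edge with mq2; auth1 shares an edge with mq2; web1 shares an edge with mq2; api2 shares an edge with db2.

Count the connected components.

From api2: component {api2, auth1, db2, mq2, web1}.
From api3: component {api3, lb1}.
From cache1: component {cache1}.
That's 3 components.

3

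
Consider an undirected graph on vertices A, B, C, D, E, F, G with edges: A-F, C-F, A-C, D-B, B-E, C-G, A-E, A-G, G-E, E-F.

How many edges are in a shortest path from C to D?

4

Distance 0: C.
Distance 1: A, F, G.
Distance 2: E.
Distance 3: B.
Distance 4: D — contains D.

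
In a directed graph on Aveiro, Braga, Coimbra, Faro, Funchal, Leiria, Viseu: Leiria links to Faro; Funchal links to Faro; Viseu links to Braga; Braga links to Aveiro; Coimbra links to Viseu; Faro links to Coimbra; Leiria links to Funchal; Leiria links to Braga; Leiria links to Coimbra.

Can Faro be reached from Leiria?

Yes

Explore from Leiria.
Distance 1: reach Braga, Coimbra, Faro, Funchal.
Found Faro.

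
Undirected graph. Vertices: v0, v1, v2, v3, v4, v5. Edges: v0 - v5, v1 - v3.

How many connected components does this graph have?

4

From v0: component {v0, v5}.
From v1: component {v1, v3}.
From v2: component {v2}.
From v4: component {v4}.
That's 4 components.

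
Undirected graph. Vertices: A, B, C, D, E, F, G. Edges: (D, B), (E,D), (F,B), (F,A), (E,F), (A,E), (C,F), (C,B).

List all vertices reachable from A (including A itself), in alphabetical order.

A, B, C, D, E, F

Start at A.
Its neighbours: E, F.
Then their neighbours: B, C, D.
Nothing further is reachable.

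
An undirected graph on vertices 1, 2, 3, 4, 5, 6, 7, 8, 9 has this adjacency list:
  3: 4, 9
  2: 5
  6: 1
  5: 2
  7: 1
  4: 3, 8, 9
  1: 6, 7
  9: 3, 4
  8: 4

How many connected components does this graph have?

From 1: component {1, 6, 7}.
From 2: component {2, 5}.
From 3: component {3, 4, 8, 9}.
That's 3 components.

3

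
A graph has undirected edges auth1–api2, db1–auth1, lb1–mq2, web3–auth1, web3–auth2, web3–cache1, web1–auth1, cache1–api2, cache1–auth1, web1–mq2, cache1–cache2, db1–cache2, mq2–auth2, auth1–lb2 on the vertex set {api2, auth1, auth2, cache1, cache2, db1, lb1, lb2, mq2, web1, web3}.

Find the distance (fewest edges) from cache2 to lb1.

5

Distance 0: cache2.
Distance 1: cache1, db1.
Distance 2: api2, auth1, web3.
Distance 3: auth2, lb2, web1.
Distance 4: mq2.
Distance 5: lb1 — contains lb1.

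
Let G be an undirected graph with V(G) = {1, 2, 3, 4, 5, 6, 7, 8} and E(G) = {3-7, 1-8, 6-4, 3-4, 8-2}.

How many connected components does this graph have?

From 1: component {1, 2, 8}.
From 3: component {3, 4, 6, 7}.
From 5: component {5}.
That's 3 components.

3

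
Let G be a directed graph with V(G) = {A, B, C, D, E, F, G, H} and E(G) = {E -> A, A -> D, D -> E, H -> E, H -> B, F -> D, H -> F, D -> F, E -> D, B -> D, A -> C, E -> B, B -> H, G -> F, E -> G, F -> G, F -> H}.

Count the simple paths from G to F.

1

G→F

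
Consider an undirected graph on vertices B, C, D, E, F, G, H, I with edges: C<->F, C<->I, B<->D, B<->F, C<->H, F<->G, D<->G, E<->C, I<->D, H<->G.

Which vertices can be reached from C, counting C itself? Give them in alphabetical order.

B, C, D, E, F, G, H, I

Start at C.
Its neighbours: E, F, H, I.
Then their neighbours: B, D, G.
Every vertex is now reached.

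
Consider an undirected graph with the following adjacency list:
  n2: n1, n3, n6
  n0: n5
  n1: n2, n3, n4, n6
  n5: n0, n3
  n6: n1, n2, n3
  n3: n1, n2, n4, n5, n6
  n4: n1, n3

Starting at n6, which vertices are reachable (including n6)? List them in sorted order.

Start at n6.
Its neighbours: n1, n2, n3.
Then their neighbours: n4, n5.
Then next layer: n0.
Every vertex is now reached.

n0, n1, n2, n3, n4, n5, n6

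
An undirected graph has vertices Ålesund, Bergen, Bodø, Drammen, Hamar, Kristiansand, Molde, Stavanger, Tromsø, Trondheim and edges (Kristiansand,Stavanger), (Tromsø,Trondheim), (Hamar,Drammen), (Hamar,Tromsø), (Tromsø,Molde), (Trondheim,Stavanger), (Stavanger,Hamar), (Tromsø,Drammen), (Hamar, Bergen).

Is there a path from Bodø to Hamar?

Bodø has no edges, so nothing is reachable from it.

No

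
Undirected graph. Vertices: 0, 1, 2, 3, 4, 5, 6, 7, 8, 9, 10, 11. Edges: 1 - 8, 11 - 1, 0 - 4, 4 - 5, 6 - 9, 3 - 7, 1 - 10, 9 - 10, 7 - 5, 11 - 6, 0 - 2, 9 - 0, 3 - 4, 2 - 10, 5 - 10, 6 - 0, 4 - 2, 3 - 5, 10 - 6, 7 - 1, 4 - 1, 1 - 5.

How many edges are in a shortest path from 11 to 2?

3

Distance 0: 11.
Distance 1: 1, 6.
Distance 2: 0, 4, 5, 7, 8, 9, 10.
Distance 3: 2, 3 — contains 2.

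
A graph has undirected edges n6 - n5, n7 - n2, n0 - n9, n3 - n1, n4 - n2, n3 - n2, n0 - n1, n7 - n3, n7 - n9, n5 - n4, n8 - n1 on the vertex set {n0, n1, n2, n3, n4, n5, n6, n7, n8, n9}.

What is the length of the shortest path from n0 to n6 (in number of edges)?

6

Distance 0: n0.
Distance 1: n1, n9.
Distance 2: n3, n7, n8.
Distance 3: n2.
Distance 4: n4.
Distance 5: n5.
Distance 6: n6 — contains n6.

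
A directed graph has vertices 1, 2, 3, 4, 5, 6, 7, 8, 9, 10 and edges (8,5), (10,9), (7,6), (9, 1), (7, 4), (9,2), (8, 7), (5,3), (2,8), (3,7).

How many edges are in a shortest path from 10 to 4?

5

Distance 0: 10.
Distance 1: 9.
Distance 2: 1, 2.
Distance 3: 8.
Distance 4: 5, 7.
Distance 5: 3, 4, 6 — contains 4.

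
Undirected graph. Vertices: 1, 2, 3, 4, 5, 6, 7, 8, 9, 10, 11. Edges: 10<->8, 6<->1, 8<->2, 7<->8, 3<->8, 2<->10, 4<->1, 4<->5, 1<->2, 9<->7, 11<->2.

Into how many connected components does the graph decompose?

From 1: component {1, 2, 3, 4, 5, 6, 7, 8, 9, 10, 11}.
That's 1 component.

1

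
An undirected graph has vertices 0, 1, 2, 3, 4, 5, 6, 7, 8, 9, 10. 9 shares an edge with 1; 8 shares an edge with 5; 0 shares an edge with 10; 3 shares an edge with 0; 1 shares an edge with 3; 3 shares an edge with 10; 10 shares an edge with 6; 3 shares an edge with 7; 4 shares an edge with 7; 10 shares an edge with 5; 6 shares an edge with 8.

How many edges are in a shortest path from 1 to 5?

Distance 0: 1.
Distance 1: 3, 9.
Distance 2: 0, 7, 10.
Distance 3: 4, 5, 6 — contains 5.

3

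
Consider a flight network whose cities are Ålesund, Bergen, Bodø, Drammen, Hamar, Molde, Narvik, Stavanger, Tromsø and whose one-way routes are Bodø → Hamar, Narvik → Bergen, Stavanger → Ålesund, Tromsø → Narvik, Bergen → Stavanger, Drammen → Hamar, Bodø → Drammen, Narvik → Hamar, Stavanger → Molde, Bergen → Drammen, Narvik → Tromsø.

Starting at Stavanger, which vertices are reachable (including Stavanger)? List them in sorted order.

Ålesund, Molde, Stavanger

Start at Stavanger.
Its neighbours: Ålesund, Molde.
Nothing further is reachable.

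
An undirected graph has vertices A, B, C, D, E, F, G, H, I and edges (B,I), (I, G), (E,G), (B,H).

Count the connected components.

From A: component {A}.
From B: component {B, E, G, H, I}.
From C: component {C}.
From D: component {D}.
From F: component {F}.
That's 5 components.

5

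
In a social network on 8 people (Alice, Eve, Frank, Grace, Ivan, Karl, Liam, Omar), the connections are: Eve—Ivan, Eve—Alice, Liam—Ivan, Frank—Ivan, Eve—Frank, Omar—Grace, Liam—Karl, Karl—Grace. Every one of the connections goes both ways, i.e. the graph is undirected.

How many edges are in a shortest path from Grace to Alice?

5

Distance 0: Grace.
Distance 1: Karl, Omar.
Distance 2: Liam.
Distance 3: Ivan.
Distance 4: Eve, Frank.
Distance 5: Alice — contains Alice.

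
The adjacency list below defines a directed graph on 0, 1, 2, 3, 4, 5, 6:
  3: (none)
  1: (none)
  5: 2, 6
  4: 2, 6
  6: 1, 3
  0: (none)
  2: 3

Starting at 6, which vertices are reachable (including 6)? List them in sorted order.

1, 3, 6

Start at 6.
Its neighbours: 1, 3.
Nothing further is reachable.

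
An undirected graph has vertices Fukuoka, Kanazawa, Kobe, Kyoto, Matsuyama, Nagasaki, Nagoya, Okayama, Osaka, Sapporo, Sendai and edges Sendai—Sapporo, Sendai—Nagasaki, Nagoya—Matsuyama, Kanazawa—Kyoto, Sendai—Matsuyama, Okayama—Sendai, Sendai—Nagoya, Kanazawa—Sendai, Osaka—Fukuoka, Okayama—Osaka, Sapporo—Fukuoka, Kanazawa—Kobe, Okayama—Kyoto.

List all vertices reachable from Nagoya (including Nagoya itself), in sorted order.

Fukuoka, Kanazawa, Kobe, Kyoto, Matsuyama, Nagasaki, Nagoya, Okayama, Osaka, Sapporo, Sendai

Start at Nagoya.
Its neighbours: Matsuyama, Sendai.
Then their neighbours: Kanazawa, Nagasaki, Okayama, Sapporo.
Then next layer: Fukuoka, Kobe, Kyoto, Osaka.
Every vertex is now reached.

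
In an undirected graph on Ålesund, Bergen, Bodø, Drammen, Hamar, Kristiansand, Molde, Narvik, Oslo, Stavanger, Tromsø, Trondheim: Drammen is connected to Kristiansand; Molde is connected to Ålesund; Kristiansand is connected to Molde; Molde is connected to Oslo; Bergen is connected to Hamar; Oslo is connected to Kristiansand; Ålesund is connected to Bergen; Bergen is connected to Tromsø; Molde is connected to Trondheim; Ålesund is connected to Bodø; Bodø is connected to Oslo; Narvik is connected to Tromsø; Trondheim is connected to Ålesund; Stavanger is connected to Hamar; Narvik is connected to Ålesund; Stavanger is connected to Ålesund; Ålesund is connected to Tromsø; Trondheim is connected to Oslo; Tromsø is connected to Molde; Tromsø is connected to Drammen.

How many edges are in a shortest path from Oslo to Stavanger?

3

Distance 0: Oslo.
Distance 1: Bodø, Kristiansand, Molde, Trondheim.
Distance 2: Ålesund, Drammen, Tromsø.
Distance 3: Bergen, Narvik, Stavanger — contains Stavanger.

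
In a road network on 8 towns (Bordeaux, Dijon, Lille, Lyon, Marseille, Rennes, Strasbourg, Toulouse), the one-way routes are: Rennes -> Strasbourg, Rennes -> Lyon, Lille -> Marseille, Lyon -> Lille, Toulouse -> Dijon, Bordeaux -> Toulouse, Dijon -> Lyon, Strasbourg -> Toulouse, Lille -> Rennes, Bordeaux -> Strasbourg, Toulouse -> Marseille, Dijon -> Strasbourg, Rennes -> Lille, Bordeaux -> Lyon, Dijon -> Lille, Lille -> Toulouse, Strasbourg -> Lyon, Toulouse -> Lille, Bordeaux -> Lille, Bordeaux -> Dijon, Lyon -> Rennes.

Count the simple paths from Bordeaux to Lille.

24

Bordeaux→Dijon→Lille
Bordeaux→Dijon→Lyon→Lille
Bordeaux→Dijon→Lyon→Rennes→Lille
Bordeaux→Dijon→Lyon→Rennes→Strasbourg→Toulouse→Lille
Bordeaux→Dijon→Strasbourg→Lyon→Lille
Bordeaux→Dijon→Strasbourg→Lyon→Rennes→Lille
Bordeaux→Dijon→Strasbourg→Toulouse→Lille
Bordeaux→Lille
... and 16 more.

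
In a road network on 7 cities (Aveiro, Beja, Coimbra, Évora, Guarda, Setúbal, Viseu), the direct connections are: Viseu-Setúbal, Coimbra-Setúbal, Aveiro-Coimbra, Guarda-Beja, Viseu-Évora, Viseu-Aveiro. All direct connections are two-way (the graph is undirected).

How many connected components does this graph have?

2

From Aveiro: component {Aveiro, Coimbra, Évora, Setúbal, Viseu}.
From Beja: component {Beja, Guarda}.
That's 2 components.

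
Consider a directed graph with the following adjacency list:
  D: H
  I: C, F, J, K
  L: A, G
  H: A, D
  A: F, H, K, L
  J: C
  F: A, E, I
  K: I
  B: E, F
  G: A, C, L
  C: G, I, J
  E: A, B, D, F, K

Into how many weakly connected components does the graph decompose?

From A: component {A, B, C, D, E, F, G, H, I, J, K, L}.
That's 1 component.

1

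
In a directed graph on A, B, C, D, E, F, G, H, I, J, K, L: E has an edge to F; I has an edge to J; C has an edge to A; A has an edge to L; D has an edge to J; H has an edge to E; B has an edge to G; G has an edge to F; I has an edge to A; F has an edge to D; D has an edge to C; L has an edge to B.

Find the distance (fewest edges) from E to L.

Distance 0: E.
Distance 1: F.
Distance 2: D.
Distance 3: C, J.
Distance 4: A.
Distance 5: L — contains L.

5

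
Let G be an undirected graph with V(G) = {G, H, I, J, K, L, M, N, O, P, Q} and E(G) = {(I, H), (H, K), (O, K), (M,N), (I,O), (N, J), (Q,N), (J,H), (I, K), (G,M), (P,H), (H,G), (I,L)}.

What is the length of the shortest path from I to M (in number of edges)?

Distance 0: I.
Distance 1: H, K, L, O.
Distance 2: G, J, P.
Distance 3: M, N — contains M.

3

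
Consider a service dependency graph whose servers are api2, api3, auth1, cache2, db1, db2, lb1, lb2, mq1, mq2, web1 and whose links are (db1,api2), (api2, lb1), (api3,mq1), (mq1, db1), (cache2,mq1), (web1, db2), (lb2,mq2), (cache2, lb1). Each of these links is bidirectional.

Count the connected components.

From api2: component {api2, api3, cache2, db1, lb1, mq1}.
From auth1: component {auth1}.
From db2: component {db2, web1}.
From lb2: component {lb2, mq2}.
That's 4 components.

4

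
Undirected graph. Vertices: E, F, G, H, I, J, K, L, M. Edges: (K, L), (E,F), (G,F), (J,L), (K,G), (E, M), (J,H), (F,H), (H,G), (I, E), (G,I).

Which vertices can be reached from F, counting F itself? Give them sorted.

Start at F.
Its neighbours: E, G, H.
Then their neighbours: I, J, K, M.
Then next layer: L.
Every vertex is now reached.

E, F, G, H, I, J, K, L, M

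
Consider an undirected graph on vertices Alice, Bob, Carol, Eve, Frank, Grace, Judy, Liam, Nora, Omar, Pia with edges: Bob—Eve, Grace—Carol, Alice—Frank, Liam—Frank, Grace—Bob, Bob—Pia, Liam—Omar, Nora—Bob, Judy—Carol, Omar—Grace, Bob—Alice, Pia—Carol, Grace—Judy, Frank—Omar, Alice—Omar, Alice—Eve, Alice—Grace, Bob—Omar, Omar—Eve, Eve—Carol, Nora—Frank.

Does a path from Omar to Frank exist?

Yes

Explore from Omar.
Distance 1: reach Alice, Bob, Eve, Frank, Grace, Liam.
Found Frank.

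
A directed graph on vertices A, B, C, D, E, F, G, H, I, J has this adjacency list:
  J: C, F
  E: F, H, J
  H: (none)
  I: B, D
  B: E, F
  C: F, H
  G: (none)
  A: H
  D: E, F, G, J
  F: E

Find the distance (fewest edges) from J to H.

Distance 0: J.
Distance 1: C, F.
Distance 2: E, H — contains H.

2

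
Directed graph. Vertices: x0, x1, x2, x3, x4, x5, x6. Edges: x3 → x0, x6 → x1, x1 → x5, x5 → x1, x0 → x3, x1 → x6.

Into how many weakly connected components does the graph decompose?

4

From x0: component {x0, x3}.
From x1: component {x1, x5, x6}.
From x2: component {x2}.
From x4: component {x4}.
That's 4 components.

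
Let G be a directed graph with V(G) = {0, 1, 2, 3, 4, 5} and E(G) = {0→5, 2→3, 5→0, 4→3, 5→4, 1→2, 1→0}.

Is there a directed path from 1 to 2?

Yes

Explore from 1.
Distance 1: reach 0, 2.
Found 2.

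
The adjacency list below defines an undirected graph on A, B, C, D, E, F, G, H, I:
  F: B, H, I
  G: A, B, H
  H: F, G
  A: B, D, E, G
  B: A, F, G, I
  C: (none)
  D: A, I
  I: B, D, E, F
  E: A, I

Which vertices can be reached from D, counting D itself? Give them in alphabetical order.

Start at D.
Its neighbours: A, I.
Then their neighbours: B, E, F, G.
Then next layer: H.
Nothing further is reachable.

A, B, D, E, F, G, H, I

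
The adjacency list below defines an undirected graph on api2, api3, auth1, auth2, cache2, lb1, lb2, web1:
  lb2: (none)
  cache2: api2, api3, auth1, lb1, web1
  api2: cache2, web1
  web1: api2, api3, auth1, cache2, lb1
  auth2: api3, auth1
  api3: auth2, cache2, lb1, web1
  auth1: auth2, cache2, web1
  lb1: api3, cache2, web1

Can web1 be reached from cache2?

Yes

Explore from cache2.
Distance 1: reach api2, api3, auth1, lb1, web1.
Found web1.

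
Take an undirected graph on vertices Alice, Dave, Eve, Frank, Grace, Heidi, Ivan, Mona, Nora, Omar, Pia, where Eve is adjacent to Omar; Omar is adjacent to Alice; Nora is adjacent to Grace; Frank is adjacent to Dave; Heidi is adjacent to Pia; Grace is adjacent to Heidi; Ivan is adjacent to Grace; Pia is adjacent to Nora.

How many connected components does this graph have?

4

From Alice: component {Alice, Eve, Omar}.
From Dave: component {Dave, Frank}.
From Grace: component {Grace, Heidi, Ivan, Nora, Pia}.
From Mona: component {Mona}.
That's 4 components.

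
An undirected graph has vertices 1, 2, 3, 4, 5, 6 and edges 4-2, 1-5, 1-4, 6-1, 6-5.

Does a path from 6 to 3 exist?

Explore from 6.
Distance 1: reach 1, 5.
Distance 2: reach 4.
Distance 3: reach 2.
The search is exhausted without reaching 3; it lies in a different component.

No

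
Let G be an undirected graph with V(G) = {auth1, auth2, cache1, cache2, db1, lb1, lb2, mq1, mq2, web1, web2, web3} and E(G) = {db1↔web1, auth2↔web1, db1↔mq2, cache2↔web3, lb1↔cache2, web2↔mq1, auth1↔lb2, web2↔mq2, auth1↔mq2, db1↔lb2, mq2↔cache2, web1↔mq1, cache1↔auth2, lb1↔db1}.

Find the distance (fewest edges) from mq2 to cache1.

4

Distance 0: mq2.
Distance 1: auth1, cache2, db1, web2.
Distance 2: lb1, lb2, mq1, web1, web3.
Distance 3: auth2.
Distance 4: cache1 — contains cache1.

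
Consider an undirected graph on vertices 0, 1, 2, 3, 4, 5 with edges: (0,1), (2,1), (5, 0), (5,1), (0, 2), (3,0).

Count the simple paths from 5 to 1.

5–0–1
5–0–2–1
5–1

3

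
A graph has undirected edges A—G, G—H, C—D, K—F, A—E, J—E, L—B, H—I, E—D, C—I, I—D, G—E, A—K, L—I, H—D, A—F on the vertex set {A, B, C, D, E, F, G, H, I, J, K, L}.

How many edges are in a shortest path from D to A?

2

Distance 0: D.
Distance 1: C, E, H, I.
Distance 2: A, G, J, L — contains A.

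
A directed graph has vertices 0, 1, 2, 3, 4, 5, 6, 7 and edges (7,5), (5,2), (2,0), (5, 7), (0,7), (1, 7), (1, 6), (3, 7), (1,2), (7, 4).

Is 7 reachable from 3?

Yes

Explore from 3.
Distance 1: reach 7.
Found 7.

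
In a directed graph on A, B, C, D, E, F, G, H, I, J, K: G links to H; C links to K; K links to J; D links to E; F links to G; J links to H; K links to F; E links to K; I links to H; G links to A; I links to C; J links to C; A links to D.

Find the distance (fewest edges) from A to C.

5

Distance 0: A.
Distance 1: D.
Distance 2: E.
Distance 3: K.
Distance 4: F, J.
Distance 5: C, G, H — contains C.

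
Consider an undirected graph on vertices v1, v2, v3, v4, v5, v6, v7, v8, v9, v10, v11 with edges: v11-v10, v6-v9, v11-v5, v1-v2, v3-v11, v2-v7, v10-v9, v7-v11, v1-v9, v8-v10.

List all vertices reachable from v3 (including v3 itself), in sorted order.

Start at v3.
Its neighbours: v11.
Then their neighbours: v5, v7, v10.
Then next layer: v2, v8, v9.
Then next layer: v1, v6.
Nothing further is reachable.

v1, v2, v3, v5, v6, v7, v8, v9, v10, v11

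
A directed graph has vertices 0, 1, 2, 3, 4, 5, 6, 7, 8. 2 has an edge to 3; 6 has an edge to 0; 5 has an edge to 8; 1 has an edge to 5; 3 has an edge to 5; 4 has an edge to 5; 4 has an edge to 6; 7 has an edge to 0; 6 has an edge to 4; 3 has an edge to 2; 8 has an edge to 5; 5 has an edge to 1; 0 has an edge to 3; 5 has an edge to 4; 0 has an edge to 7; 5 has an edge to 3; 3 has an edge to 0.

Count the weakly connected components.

From 0: component {0, 1, 2, 3, 4, 5, 6, 7, 8}.
That's 1 component.

1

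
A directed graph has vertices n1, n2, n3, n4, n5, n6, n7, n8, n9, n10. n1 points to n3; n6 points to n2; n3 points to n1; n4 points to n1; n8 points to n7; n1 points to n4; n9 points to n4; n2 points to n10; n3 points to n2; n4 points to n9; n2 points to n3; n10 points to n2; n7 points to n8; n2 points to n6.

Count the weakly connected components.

From n1: component {n1, n2, n3, n4, n6, n9, n10}.
From n5: component {n5}.
From n7: component {n7, n8}.
That's 3 components.

3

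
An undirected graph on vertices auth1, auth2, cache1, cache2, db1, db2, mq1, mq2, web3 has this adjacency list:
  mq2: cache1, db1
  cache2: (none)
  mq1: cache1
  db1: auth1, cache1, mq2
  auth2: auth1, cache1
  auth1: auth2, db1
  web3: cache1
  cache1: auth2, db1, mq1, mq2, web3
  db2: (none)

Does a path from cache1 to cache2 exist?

No

Explore from cache1.
Distance 1: reach auth2, db1, mq1, mq2, web3.
Distance 2: reach auth1.
The search is exhausted without reaching cache2; it lies in a different component.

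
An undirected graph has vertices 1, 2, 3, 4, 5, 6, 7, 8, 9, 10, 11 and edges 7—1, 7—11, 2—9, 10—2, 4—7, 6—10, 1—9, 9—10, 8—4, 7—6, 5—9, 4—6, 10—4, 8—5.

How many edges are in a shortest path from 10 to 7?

2

Distance 0: 10.
Distance 1: 2, 4, 6, 9.
Distance 2: 1, 5, 7, 8 — contains 7.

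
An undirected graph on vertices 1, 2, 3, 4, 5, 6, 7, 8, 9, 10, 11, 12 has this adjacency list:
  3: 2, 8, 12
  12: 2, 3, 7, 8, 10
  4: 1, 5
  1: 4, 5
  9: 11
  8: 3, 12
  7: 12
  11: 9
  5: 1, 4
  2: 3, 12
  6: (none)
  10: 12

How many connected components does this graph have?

From 1: component {1, 4, 5}.
From 2: component {2, 3, 7, 8, 10, 12}.
From 6: component {6}.
From 9: component {9, 11}.
That's 4 components.

4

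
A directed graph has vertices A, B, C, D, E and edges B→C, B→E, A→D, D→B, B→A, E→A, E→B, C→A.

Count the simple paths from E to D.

3

E→A→D
E→B→A→D
E→B→C→A→D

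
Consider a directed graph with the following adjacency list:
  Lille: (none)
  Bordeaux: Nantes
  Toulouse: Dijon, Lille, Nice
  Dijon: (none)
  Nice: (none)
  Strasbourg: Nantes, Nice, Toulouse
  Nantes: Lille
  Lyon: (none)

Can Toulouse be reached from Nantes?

No

Explore from Nantes.
Distance 1: reach Lille.
The search from Nantes is exhausted; no directed path reaches Toulouse.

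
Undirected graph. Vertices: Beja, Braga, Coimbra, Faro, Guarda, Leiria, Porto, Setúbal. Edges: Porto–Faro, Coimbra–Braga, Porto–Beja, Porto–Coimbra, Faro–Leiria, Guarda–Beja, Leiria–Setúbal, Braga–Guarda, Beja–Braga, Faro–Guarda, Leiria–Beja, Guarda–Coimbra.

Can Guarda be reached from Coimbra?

Yes

Explore from Coimbra.
Distance 1: reach Braga, Guarda, Porto.
Found Guarda.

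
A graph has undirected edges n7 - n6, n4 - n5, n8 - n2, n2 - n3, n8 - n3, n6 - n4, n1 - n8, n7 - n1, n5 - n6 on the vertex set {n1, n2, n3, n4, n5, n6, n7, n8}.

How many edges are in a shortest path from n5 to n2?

Distance 0: n5.
Distance 1: n4, n6.
Distance 2: n7.
Distance 3: n1.
Distance 4: n8.
Distance 5: n2, n3 — contains n2.

5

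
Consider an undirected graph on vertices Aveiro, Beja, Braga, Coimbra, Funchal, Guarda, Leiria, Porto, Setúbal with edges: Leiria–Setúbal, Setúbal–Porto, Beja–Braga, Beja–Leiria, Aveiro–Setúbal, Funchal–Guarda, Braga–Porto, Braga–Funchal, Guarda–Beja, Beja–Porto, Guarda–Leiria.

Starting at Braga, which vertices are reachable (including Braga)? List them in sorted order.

Start at Braga.
Its neighbours: Beja, Funchal, Porto.
Then their neighbours: Guarda, Leiria, Setúbal.
Then next layer: Aveiro.
Nothing further is reachable.

Aveiro, Beja, Braga, Funchal, Guarda, Leiria, Porto, Setúbal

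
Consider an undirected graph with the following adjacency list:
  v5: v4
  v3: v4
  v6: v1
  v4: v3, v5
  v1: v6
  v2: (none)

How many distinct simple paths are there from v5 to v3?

v5–v4–v3

1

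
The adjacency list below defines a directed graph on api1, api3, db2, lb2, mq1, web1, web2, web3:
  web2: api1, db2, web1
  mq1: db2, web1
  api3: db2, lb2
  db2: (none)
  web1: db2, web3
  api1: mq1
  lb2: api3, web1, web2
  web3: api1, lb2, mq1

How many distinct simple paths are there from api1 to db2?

4

api1→mq1→db2
api1→mq1→web1→db2
api1→mq1→web1→web3→lb2→api3→db2
api1→mq1→web1→web3→lb2→web2→db2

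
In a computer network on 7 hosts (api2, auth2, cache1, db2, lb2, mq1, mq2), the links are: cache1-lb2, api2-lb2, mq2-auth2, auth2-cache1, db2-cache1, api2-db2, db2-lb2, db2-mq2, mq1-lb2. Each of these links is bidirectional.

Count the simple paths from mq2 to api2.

7

mq2–auth2–cache1–db2–api2
mq2–auth2–cache1–db2–lb2–api2
mq2–auth2–cache1–lb2–api2
mq2–auth2–cache1–lb2–db2–api2
mq2–db2–api2
mq2–db2–cache1–lb2–api2
mq2–db2–lb2–api2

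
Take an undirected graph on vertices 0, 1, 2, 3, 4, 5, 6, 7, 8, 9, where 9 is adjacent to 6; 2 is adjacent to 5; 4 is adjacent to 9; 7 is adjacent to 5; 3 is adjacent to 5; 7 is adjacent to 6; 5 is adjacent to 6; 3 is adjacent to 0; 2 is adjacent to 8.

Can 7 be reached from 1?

No

1 has no edges, so nothing is reachable from it.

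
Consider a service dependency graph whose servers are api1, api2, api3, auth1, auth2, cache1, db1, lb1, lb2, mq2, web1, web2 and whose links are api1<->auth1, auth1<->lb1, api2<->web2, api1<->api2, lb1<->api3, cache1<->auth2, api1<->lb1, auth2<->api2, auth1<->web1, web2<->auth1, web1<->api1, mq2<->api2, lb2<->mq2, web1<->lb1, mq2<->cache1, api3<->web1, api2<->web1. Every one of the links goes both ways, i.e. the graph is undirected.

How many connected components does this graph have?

2

From api1: component {api1, api2, api3, auth1, auth2, cache1, lb1, lb2, mq2, web1, web2}.
From db1: component {db1}.
That's 2 components.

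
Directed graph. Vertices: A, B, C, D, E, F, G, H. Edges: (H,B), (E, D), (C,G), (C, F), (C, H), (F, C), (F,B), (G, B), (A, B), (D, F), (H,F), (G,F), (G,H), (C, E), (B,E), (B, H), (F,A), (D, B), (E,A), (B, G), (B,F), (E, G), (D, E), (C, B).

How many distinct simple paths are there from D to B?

20

D→B
D→E→A→B
D→E→G→B
D→E→G→F→A→B
D→E→G→F→B
D→E→G→F→C→B
D→E→G→F→C→H→B
D→E→G→H→B
... and 12 more.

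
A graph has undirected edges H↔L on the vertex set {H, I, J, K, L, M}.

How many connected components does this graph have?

From H: component {H, L}.
From I: component {I}.
From J: component {J}.
From K: component {K}.
From M: component {M}.
That's 5 components.

5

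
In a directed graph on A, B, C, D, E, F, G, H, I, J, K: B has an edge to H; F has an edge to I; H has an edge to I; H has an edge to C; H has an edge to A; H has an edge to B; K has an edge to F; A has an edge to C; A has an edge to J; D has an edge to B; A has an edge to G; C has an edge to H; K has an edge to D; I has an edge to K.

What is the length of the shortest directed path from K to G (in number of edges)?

5

Distance 0: K.
Distance 1: D, F.
Distance 2: B, I.
Distance 3: H.
Distance 4: A, C.
Distance 5: G, J — contains G.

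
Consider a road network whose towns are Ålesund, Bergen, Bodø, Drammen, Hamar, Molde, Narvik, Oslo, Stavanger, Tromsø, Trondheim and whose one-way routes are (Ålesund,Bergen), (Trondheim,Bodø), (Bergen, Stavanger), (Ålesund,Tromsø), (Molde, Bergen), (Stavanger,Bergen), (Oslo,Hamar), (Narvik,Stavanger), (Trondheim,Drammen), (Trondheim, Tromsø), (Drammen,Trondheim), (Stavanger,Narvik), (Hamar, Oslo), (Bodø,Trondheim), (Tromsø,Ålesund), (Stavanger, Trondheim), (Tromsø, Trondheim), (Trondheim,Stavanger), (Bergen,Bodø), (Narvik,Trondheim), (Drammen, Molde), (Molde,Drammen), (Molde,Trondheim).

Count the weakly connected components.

From Ålesund: component {Ålesund, Bergen, Bodø, Drammen, Molde, Narvik, Stavanger, Tromsø, Trondheim}.
From Hamar: component {Hamar, Oslo}.
That's 2 components.

2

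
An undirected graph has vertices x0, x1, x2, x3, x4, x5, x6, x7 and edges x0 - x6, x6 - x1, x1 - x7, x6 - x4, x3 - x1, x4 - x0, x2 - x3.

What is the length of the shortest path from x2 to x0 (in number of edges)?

Distance 0: x2.
Distance 1: x3.
Distance 2: x1.
Distance 3: x6, x7.
Distance 4: x0, x4 — contains x0.

4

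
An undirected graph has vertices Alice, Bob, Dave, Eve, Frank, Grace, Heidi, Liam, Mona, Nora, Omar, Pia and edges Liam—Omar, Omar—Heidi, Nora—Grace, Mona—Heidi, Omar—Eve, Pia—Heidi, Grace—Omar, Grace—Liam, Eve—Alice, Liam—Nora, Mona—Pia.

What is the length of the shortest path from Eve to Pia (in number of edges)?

3

Distance 0: Eve.
Distance 1: Alice, Omar.
Distance 2: Grace, Heidi, Liam.
Distance 3: Mona, Nora, Pia — contains Pia.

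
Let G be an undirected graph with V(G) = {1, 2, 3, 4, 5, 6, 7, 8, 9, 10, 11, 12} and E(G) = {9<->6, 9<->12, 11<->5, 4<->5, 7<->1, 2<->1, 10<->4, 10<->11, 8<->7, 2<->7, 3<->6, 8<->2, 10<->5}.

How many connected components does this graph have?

3

From 1: component {1, 2, 7, 8}.
From 3: component {3, 6, 9, 12}.
From 4: component {4, 5, 10, 11}.
That's 3 components.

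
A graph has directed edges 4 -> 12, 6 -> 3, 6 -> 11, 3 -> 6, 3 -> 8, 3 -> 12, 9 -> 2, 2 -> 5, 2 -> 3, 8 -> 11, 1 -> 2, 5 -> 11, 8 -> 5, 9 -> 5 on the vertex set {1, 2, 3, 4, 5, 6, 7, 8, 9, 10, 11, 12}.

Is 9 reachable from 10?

10 has no outgoing edges, so nothing is reachable from it.

No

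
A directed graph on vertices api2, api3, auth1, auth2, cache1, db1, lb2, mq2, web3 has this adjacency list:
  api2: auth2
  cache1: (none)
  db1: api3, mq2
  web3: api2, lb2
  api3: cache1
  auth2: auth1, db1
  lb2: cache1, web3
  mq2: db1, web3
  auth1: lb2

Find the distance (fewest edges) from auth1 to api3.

6

Distance 0: auth1.
Distance 1: lb2.
Distance 2: cache1, web3.
Distance 3: api2.
Distance 4: auth2.
Distance 5: db1.
Distance 6: api3, mq2 — contains api3.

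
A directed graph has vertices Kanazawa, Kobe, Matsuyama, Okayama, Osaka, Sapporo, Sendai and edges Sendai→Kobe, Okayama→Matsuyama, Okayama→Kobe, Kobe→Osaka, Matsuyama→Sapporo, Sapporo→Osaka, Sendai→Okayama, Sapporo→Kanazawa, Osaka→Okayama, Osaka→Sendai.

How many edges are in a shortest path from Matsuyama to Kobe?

Distance 0: Matsuyama.
Distance 1: Sapporo.
Distance 2: Kanazawa, Osaka.
Distance 3: Okayama, Sendai.
Distance 4: Kobe — contains Kobe.

4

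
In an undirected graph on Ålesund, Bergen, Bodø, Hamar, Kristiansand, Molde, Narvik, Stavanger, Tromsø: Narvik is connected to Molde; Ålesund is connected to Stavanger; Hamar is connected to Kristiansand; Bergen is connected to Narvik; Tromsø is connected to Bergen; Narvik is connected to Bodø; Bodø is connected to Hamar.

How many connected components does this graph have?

2

From Ålesund: component {Ålesund, Stavanger}.
From Bergen: component {Bergen, Bodø, Hamar, Kristiansand, Molde, Narvik, Tromsø}.
That's 2 components.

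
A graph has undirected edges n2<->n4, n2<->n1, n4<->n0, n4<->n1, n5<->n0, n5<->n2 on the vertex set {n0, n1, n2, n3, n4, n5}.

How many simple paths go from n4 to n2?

n4–n0–n5–n2
n4–n1–n2
n4–n2

3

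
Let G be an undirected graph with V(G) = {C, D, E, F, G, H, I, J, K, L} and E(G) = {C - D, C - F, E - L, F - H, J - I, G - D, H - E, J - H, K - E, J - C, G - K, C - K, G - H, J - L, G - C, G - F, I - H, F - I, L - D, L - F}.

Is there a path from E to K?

Explore from E.
Distance 1: reach H, K, L.
Found K.

Yes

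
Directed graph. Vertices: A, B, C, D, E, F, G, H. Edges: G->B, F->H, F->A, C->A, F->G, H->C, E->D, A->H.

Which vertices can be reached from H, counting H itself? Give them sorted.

A, C, H

Start at H.
Its neighbours: C.
Then their neighbours: A.
Nothing further is reachable.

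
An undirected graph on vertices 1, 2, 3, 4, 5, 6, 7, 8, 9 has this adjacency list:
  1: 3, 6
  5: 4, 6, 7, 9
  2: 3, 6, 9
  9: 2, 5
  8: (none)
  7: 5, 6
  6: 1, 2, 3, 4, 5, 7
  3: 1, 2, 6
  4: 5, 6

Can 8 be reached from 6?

No

Explore from 6.
Distance 1: reach 1, 2, 3, 4, 5, 7.
Distance 2: reach 9.
The search is exhausted without reaching 8; it lies in a different component.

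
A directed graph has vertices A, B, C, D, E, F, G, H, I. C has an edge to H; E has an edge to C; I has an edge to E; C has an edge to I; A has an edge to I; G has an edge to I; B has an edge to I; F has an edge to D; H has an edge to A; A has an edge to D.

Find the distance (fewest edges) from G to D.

6

Distance 0: G.
Distance 1: I.
Distance 2: E.
Distance 3: C.
Distance 4: H.
Distance 5: A.
Distance 6: D — contains D.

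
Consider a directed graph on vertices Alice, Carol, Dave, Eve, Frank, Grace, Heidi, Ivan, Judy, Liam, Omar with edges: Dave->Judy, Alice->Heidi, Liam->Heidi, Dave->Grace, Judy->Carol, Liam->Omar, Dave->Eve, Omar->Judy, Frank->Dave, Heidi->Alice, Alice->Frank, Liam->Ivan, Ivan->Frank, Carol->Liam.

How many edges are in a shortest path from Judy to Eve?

6

Distance 0: Judy.
Distance 1: Carol.
Distance 2: Liam.
Distance 3: Heidi, Ivan, Omar.
Distance 4: Alice, Frank.
Distance 5: Dave.
Distance 6: Eve, Grace — contains Eve.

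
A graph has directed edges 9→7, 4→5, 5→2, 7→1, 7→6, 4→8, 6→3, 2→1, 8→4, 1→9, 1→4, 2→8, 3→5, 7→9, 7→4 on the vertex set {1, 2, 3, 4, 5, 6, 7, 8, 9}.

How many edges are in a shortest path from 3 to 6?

Distance 0: 3.
Distance 1: 5.
Distance 2: 2.
Distance 3: 1, 8.
Distance 4: 4, 9.
Distance 5: 7.
Distance 6: 6 — contains 6.

6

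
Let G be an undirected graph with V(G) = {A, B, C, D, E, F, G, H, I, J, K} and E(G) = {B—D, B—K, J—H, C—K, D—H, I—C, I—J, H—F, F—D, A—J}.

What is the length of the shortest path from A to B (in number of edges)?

4

Distance 0: A.
Distance 1: J.
Distance 2: H, I.
Distance 3: C, D, F.
Distance 4: B, K — contains B.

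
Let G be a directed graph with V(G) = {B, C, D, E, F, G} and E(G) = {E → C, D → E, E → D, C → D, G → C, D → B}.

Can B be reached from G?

Explore from G.
Distance 1: reach C.
Distance 2: reach D.
Distance 3: reach B, E.
Found B.

Yes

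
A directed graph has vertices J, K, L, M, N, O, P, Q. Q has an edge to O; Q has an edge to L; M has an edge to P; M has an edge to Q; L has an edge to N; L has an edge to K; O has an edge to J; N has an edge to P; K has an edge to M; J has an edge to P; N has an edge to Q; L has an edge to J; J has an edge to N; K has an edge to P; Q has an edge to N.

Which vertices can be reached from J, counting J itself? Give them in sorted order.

J, K, L, M, N, O, P, Q

Start at J.
Its neighbours: N, P.
Then their neighbours: Q.
Then next layer: L, O.
Then next layer: K.
Then next layer: M.
Every vertex is now reached.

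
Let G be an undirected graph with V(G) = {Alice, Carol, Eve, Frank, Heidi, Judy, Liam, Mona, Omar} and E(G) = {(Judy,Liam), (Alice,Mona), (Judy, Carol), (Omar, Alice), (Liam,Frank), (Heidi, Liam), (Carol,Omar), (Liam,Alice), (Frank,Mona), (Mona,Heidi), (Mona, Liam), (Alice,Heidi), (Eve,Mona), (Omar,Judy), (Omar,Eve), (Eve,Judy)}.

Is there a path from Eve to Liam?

Yes

Explore from Eve.
Distance 1: reach Judy, Mona, Omar.
Distance 2: reach Alice, Carol, Frank, Heidi, Liam.
Found Liam.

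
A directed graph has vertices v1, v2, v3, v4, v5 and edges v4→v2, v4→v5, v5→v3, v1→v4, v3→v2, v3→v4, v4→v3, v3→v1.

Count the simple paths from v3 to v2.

v3→v1→v4→v2
v3→v2
v3→v4→v2

3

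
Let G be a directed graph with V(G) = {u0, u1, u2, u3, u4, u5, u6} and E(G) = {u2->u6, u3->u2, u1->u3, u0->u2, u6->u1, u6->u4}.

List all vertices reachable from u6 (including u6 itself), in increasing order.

u1, u2, u3, u4, u6

Start at u6.
Its neighbours: u1, u4.
Then their neighbours: u3.
Then next layer: u2.
Nothing further is reachable.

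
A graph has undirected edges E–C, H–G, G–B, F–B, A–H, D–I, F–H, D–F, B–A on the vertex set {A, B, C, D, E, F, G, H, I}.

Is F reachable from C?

No

Explore from C.
Distance 1: reach E.
The search is exhausted without reaching F; it lies in a different component.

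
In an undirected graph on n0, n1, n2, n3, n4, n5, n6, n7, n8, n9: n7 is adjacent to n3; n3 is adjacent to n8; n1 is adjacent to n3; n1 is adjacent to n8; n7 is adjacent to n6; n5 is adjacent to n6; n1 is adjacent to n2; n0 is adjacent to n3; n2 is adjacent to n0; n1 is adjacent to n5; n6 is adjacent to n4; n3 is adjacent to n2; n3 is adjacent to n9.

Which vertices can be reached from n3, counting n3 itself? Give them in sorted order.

n0, n1, n2, n3, n4, n5, n6, n7, n8, n9

Start at n3.
Its neighbours: n0, n1, n2, n7, n8, n9.
Then their neighbours: n5, n6.
Then next layer: n4.
Every vertex is now reached.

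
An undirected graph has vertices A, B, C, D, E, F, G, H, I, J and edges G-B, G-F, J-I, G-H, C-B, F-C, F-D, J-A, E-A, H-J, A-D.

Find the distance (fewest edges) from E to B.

Distance 0: E.
Distance 1: A.
Distance 2: D, J.
Distance 3: F, H, I.
Distance 4: C, G.
Distance 5: B — contains B.

5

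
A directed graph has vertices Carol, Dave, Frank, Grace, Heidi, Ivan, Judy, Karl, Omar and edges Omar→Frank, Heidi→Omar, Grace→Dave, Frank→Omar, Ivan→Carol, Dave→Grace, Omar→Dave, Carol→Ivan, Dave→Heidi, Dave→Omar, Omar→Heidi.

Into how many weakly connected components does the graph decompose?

4

From Carol: component {Carol, Ivan}.
From Dave: component {Dave, Frank, Grace, Heidi, Omar}.
From Judy: component {Judy}.
From Karl: component {Karl}.
That's 4 components.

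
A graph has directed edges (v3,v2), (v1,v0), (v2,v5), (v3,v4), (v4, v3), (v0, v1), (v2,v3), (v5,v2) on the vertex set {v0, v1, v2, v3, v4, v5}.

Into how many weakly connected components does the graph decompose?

From v0: component {v0, v1}.
From v2: component {v2, v3, v4, v5}.
That's 2 components.

2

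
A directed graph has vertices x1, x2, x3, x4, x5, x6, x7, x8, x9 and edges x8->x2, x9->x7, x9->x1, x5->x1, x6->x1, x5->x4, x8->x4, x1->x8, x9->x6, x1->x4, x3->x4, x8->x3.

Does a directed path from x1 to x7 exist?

No

Explore from x1.
Distance 1: reach x4, x8.
Distance 2: reach x2, x3.
The search from x1 is exhausted; no directed path reaches x7.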